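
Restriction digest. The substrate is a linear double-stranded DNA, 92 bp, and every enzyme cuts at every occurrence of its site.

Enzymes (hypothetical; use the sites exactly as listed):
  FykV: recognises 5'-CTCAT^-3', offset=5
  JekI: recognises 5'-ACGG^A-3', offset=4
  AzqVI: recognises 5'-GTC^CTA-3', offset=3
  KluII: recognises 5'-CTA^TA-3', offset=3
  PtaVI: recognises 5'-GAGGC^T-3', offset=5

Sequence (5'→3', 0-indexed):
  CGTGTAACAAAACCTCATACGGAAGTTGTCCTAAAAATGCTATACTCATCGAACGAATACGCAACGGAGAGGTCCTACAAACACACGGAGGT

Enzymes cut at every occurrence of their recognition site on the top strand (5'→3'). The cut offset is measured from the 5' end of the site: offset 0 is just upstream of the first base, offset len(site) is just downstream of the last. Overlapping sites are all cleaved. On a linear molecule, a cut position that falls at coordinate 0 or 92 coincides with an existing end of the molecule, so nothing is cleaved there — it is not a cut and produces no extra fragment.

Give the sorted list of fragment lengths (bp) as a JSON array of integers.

[4,4,7,7,8,12,14,18,18]

Site scan:
  FykV (CTCAT, off=5): starts [13, 44] → cuts [18, 49]
  JekI (ACGGA, off=4): starts [18, 63, 84] → cuts [22, 67, 88]
  AzqVI (GTCCTA, off=3): starts [27, 71] → cuts [30, 74]
  KluII (CTATA, off=3): starts [39] → cuts [42]
  PtaVI (GAGGCT, off=5): no sites

All cut coordinates (distinct, sorted): [18, 22, 30, 42, 49, 67, 74, 88]

Fragments:
  [0,18): 18 bp
  [18,22): 4 bp
  [22,30): 8 bp
  [30,42): 12 bp
  [42,49): 7 bp
  [49,67): 18 bp
  [67,74): 7 bp
  [74,88): 14 bp
  [88,92): 4 bp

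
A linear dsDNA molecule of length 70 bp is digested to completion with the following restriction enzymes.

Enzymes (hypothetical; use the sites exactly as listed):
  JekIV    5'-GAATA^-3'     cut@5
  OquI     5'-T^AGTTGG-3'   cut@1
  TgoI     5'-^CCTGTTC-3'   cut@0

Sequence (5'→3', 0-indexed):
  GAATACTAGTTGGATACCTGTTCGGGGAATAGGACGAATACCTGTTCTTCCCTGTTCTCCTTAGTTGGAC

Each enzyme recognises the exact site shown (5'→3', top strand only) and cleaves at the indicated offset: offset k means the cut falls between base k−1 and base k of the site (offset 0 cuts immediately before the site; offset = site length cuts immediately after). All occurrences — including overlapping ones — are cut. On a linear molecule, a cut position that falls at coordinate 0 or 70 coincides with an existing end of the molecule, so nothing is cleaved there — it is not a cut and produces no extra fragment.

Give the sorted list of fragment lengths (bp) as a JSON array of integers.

Site scan:
  JekIV (GAATA, off=5): starts [0, 26, 35] → cuts [5, 31, 40]
  OquI (TAGTTGG, off=1): starts [6, 61] → cuts [7, 62]
  TgoI (CCTGTTC, off=0): starts [16, 40, 50] → cuts [16, 40, 50]

All cut coordinates (distinct, sorted): [5, 7, 16, 31, 40, 50, 62]

Fragment lengths:
  [0,5): 5 bp
  [5,7): 2 bp
  [7,16): 9 bp
  [16,31): 15 bp
  [31,40): 9 bp
  [40,50): 10 bp
  [50,62): 12 bp
  [62,70): 8 bp

[2,5,8,9,9,10,12,15]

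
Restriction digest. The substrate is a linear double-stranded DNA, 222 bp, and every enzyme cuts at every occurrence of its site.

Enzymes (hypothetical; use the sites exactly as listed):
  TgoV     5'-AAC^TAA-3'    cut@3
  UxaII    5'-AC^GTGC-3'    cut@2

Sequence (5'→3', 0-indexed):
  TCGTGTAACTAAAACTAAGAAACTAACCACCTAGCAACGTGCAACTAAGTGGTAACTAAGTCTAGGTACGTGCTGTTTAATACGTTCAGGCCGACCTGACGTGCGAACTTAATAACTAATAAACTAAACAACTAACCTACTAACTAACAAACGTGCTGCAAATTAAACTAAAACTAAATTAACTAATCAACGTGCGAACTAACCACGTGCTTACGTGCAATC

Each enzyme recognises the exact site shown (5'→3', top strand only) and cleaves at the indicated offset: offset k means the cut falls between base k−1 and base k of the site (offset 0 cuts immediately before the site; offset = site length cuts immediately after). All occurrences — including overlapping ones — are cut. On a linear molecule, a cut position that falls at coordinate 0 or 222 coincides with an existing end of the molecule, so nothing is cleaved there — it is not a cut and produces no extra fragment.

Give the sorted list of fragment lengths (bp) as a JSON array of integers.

[6,6,7,7,8,8,8,8,8,8,8,8,9,9,11,12,13,15,16,16,31]

Scan for sites:
  TgoV AACTAA/3: at [6, 12, 20, 42, 53, 113, 121, 129, 141, 165, 171, 180, 196] ⇒ [9, 15, 23, 45, 56, 116, 124, 132, 144, 168, 174, 183, 199]
  UxaII ACGTGC/2: at [36, 67, 98, 150, 189, 204, 212] ⇒ [38, 69, 100, 152, 191, 206, 214]

Pooled cuts: [9, 15, 23, 38, 45, 56, 69, 100, 116, 124, 132, 144, 152, 168, 174, 183, 191, 199, 206, 214]

Fragment lengths:
  [0,9): 9 bp
  [9,15): 6 bp
  [15,23): 8 bp
  [23,38): 15 bp
  [38,45): 7 bp
  [45,56): 11 bp
  [56,69): 13 bp
  [69,100): 31 bp
  [100,116): 16 bp
  [116,124): 8 bp
  [124,132): 8 bp
  [132,144): 12 bp
  [144,152): 8 bp
  [152,168): 16 bp
  [168,174): 6 bp
  [174,183): 9 bp
  [183,191): 8 bp
  [191,199): 8 bp
  [199,206): 7 bp
  [206,214): 8 bp
  [214,222): 8 bp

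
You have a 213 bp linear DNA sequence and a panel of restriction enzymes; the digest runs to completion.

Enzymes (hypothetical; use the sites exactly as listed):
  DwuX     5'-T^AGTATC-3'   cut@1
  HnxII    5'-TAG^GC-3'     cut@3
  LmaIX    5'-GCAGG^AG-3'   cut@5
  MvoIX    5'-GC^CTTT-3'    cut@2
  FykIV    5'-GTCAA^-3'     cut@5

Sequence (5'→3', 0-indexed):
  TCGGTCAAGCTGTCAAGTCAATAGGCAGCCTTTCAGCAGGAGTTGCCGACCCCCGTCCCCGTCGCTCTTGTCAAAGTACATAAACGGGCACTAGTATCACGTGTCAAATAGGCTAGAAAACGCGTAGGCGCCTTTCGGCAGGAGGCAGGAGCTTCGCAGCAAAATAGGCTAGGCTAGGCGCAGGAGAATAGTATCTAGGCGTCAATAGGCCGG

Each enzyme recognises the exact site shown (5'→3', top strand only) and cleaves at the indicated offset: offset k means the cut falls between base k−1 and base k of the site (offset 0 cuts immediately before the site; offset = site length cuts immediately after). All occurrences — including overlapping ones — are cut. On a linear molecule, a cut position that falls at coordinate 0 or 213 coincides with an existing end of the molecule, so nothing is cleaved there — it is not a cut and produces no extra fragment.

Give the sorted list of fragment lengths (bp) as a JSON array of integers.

[3,3,4,4,5,5,5,5,5,5,7,7,7,8,8,9,11,11,15,16,18,18,34]

Site scan:
  DwuX TAGTATC/1: at [91, 188] ⇒ [92, 189]
  HnxII TAGGC/3: at [21, 108, 124, 164, 169, 174, 195, 205] ⇒ [24, 111, 127, 167, 172, 177, 198, 208]
  LmaIX GCAGGAG/5: at [35, 137, 144, 179] ⇒ [40, 142, 149, 184]
  MvoIX GCCTTT/2: at [27, 129] ⇒ [29, 131]
  FykIV GTCAA/5: at [3, 11, 16, 69, 102, 200] ⇒ [8, 16, 21, 74, 107, 205]

All cut coordinates (distinct, sorted): [8, 16, 21, 24, 29, 40, 74, 92, 107, 111, 127, 131, 142, 149, 167, 172, 177, 184, 189, 198, 205, 208]

Fragments:
  [0,8): 8 bp
  [8,16): 8 bp
  [16,21): 5 bp
  [21,24): 3 bp
  [24,29): 5 bp
  [29,40): 11 bp
  [40,74): 34 bp
  [74,92): 18 bp
  [92,107): 15 bp
  [107,111): 4 bp
  [111,127): 16 bp
  [127,131): 4 bp
  [131,142): 11 bp
  [142,149): 7 bp
  [149,167): 18 bp
  [167,172): 5 bp
  [172,177): 5 bp
  [177,184): 7 bp
  [184,189): 5 bp
  [189,198): 9 bp
  [198,205): 7 bp
  [205,208): 3 bp
  [208,213): 5 bp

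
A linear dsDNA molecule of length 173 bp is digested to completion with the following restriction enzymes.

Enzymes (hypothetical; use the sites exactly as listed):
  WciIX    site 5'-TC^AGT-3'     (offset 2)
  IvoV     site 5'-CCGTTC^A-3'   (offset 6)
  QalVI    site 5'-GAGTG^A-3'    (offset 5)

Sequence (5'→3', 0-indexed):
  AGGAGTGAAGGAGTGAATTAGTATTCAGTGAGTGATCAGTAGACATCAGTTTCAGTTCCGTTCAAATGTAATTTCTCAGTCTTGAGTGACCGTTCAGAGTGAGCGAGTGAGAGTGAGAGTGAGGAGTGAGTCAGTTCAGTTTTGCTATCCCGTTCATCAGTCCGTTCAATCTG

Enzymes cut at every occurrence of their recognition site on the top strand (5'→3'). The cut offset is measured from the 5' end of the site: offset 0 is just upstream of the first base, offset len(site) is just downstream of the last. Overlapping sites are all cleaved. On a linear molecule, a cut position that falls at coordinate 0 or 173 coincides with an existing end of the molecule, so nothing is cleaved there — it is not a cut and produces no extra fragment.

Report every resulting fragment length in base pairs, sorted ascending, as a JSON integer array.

[3,3,4,5,6,6,6,6,6,7,7,7,8,8,8,9,10,10,11,11,14,18]

Scan for sites:
  WciIX (TCAGT, off=2): starts [24, 35, 45, 51, 75, 130, 135, 156] → cuts [26, 37, 47, 53, 77, 132, 137, 158]
  IvoV (CCGTTCA, off=6): starts [57, 89, 149, 161] → cuts [63, 95, 155, 167]
  QalVI (GAGTGA, off=5): starts [2, 10, 29, 83, 96, 104, 110, 116, 123] → cuts [7, 15, 34, 88, 101, 109, 115, 121, 128]

Pooled cuts: [7, 15, 26, 34, 37, 47, 53, 63, 77, 88, 95, 101, 109, 115, 121, 128, 132, 137, 155, 158, 167]

Fragments:
  [0,7): 7 bp
  [7,15): 8 bp
  [15,26): 11 bp
  [26,34): 8 bp
  [34,37): 3 bp
  [37,47): 10 bp
  [47,53): 6 bp
  [53,63): 10 bp
  [63,77): 14 bp
  [77,88): 11 bp
  [88,95): 7 bp
  [95,101): 6 bp
  [101,109): 8 bp
  [109,115): 6 bp
  [115,121): 6 bp
  [121,128): 7 bp
  [128,132): 4 bp
  [132,137): 5 bp
  [137,155): 18 bp
  [155,158): 3 bp
  [158,167): 9 bp
  [167,173): 6 bp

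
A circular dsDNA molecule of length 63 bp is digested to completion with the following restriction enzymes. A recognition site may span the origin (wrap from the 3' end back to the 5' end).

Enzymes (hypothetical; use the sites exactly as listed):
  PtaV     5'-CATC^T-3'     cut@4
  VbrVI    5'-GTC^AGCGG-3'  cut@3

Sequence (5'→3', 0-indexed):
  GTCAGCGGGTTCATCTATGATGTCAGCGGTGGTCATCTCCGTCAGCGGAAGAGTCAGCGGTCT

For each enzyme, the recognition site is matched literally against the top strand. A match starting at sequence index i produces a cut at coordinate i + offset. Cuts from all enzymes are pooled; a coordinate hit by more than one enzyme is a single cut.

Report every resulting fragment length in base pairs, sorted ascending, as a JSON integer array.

[6,9,11,12,12,13]

Scan for sites:
  PtaV (CATCT, off=4): starts [11, 33] → cuts [15, 37]
  VbrVI (GTCAGCGG, off=3): starts [0, 21, 40, 52] → cuts [3, 24, 43, 55]

All cut coordinates (distinct, sorted): [3, 15, 24, 37, 43, 55]

Fragments:
  3→15: 12 bp
  15→24: 9 bp
  24→37: 13 bp
  37→43: 6 bp
  43→55: 12 bp
  55→3 (wrap): 63-55+3 = 11 bp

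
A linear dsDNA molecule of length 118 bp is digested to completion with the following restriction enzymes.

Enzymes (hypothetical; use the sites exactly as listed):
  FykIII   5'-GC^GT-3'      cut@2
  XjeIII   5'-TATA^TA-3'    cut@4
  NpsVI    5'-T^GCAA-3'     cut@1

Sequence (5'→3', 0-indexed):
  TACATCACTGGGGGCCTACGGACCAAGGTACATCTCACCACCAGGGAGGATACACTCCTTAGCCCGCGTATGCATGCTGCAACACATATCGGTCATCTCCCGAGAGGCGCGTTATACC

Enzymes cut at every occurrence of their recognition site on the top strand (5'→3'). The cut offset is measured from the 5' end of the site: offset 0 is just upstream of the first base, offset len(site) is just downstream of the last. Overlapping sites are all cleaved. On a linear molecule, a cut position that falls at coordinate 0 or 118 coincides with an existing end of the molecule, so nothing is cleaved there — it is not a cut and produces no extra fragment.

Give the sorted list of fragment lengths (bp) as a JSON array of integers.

[8,11,32,67]

Scan for sites:
  FykIII GCGT/2: at [65, 108] ⇒ [67, 110]
  XjeIII (TATATA, off=4): no sites
  NpsVI TGCAA/1: at [77] ⇒ [78]

All cut coordinates (distinct, sorted): [67, 78, 110]

Fragments:
  [0,67): 67 bp
  [67,78): 11 bp
  [78,110): 32 bp
  [110,118): 8 bp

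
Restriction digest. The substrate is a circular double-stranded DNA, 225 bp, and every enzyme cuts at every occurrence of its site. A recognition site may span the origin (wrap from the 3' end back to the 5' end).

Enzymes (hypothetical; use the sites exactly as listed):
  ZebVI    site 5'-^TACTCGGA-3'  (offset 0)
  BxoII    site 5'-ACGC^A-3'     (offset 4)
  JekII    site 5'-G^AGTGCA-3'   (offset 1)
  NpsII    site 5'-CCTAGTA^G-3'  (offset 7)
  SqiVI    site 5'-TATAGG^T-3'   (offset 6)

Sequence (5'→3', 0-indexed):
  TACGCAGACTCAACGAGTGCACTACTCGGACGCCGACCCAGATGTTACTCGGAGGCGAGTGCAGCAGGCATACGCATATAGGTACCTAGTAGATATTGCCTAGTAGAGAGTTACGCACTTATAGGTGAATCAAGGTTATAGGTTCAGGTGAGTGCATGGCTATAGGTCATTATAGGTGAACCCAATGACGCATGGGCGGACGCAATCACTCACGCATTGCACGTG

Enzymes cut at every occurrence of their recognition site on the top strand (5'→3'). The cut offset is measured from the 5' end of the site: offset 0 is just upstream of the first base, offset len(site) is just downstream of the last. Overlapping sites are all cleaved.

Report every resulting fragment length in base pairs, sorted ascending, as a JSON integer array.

[7,7,8,9,9,10,10,11,12,12,12,14,15,15,16,17,18,23]

Scan for sites:
  ZebVI TACTCGGA/0: at [22, 45] ⇒ [22, 45]
  BxoII ACGCA/4: at [1, 71, 112, 187, 199, 211] ⇒ [5, 75, 116, 191, 203, 215]
  JekII GAGTGCA/1: at [14, 56, 149] ⇒ [15, 57, 150]
  NpsII CCTAGTAG/7: at [84, 98] ⇒ [91, 105]
  SqiVI TATAGGT/6: at [76, 119, 136, 160, 170] ⇒ [82, 125, 142, 166, 176]

Pooled cuts: [5, 15, 22, 45, 57, 75, 82, 91, 105, 116, 125, 142, 150, 166, 176, 191, 203, 215]

Fragment lengths:
  5→15: 10 bp
  15→22: 7 bp
  22→45: 23 bp
  45→57: 12 bp
  57→75: 18 bp
  75→82: 7 bp
  82→91: 9 bp
  91→105: 14 bp
  105→116: 11 bp
  116→125: 9 bp
  125→142: 17 bp
  142→150: 8 bp
  150→166: 16 bp
  166→176: 10 bp
  176→191: 15 bp
  191→203: 12 bp
  203→215: 12 bp
  215→5 (wrap): 225-215+5 = 15 bp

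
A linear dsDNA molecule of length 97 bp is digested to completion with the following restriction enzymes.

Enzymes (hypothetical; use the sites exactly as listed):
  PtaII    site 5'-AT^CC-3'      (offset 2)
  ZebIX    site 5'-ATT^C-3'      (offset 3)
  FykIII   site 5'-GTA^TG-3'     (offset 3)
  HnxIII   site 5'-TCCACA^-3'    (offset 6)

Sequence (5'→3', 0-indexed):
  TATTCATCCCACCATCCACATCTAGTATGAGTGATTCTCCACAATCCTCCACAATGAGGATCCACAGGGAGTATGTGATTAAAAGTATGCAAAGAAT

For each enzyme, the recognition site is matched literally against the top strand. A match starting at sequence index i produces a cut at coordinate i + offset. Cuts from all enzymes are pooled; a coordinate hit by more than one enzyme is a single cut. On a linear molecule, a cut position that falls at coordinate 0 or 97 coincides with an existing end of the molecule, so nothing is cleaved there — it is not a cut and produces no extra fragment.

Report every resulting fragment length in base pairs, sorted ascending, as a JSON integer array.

[2,3,4,5,5,7,7,7,8,8,8,9,10,14]

Scan for sites:
  PtaII ATCC/2: at [5, 13, 43, 59] ⇒ [7, 15, 45, 61]
  ZebIX ATTC/3: at [1, 33] ⇒ [4, 36]
  FykIII GTATG/3: at [24, 70, 84] ⇒ [27, 73, 87]
  HnxIII TCCACA/6: at [14, 37, 47, 60] ⇒ [20, 43, 53, 66]

All cut coordinates (distinct, sorted): [4, 7, 15, 20, 27, 36, 43, 45, 53, 61, 66, 73, 87]

Fragment lengths:
  [0,4): 4 bp
  [4,7): 3 bp
  [7,15): 8 bp
  [15,20): 5 bp
  [20,27): 7 bp
  [27,36): 9 bp
  [36,43): 7 bp
  [43,45): 2 bp
  [45,53): 8 bp
  [53,61): 8 bp
  [61,66): 5 bp
  [66,73): 7 bp
  [73,87): 14 bp
  [87,97): 10 bp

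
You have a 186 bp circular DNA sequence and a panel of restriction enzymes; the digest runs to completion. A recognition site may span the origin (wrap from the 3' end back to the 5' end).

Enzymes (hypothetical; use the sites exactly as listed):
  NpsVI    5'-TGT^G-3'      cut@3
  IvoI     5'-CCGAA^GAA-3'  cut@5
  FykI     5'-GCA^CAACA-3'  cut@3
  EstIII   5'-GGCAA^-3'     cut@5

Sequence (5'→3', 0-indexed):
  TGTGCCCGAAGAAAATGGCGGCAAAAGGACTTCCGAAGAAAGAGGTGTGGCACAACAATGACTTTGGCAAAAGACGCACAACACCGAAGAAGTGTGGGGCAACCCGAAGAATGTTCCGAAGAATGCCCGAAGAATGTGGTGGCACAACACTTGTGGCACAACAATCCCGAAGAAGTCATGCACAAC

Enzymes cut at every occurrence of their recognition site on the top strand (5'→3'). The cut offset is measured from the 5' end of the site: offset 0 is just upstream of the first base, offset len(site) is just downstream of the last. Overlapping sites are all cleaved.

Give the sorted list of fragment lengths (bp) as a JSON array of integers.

[4,4,6,6,7,7,7,7,8,10,10,11,11,12,13,13,14,18,18]

Per-enzyme occurrences:
  NpsVI (TGTG, off=3): starts [0, 45, 92, 134, 151] → cuts [3, 48, 95, 137, 154]
  IvoI (CCGAAGAA, off=5): starts [5, 32, 83, 103, 115, 126, 166] → cuts [10, 37, 88, 108, 120, 131, 171]
  FykI (GCACAACA, off=3): starts [49, 75, 141, 155] → cuts [52, 78, 144, 158]
  EstIII (GGCAA, off=5): starts [19, 65, 97] → cuts [24, 70, 102]

All cut coordinates (distinct, sorted): [3, 10, 24, 37, 48, 52, 70, 78, 88, 95, 102, 108, 120, 131, 137, 144, 154, 158, 171]

Fragments:
  3→10: 7 bp
  10→24: 14 bp
  24→37: 13 bp
  37→48: 11 bp
  48→52: 4 bp
  52→70: 18 bp
  70→78: 8 bp
  78→88: 10 bp
  88→95: 7 bp
  95→102: 7 bp
  102→108: 6 bp
  108→120: 12 bp
  120→131: 11 bp
  131→137: 6 bp
  137→144: 7 bp
  144→154: 10 bp
  154→158: 4 bp
  158→171: 13 bp
  171→3 (wrap): 186-171+3 = 18 bp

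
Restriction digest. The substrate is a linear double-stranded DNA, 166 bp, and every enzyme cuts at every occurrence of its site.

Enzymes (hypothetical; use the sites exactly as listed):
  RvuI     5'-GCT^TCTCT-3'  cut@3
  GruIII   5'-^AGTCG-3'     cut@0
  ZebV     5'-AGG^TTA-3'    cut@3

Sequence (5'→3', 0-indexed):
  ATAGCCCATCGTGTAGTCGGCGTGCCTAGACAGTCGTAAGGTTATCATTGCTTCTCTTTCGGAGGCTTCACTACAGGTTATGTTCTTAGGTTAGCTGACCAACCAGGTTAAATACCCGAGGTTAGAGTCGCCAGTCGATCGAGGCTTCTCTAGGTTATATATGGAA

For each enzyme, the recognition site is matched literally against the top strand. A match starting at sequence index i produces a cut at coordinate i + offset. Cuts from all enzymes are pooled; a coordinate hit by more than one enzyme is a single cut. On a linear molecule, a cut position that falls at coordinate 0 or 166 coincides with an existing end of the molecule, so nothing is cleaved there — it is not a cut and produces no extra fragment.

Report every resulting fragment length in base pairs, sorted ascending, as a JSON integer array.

[4,7,8,10,11,12,13,14,14,14,17,17,25]

Scan for sites:
  RvuI GCTTCTCT/3: at [49, 143] ⇒ [52, 146]
  GruIII AGTCG/0: at [14, 31, 125, 132] ⇒ [14, 31, 125, 132]
  ZebV AGGTTA/3: at [38, 74, 87, 104, 118, 151] ⇒ [41, 77, 90, 107, 121, 154]

Pooled cuts: [14, 31, 41, 52, 77, 90, 107, 121, 125, 132, 146, 154]

Fragment lengths:
  [0,14): 14 bp
  [14,31): 17 bp
  [31,41): 10 bp
  [41,52): 11 bp
  [52,77): 25 bp
  [77,90): 13 bp
  [90,107): 17 bp
  [107,121): 14 bp
  [121,125): 4 bp
  [125,132): 7 bp
  [132,146): 14 bp
  [146,154): 8 bp
  [154,166): 12 bp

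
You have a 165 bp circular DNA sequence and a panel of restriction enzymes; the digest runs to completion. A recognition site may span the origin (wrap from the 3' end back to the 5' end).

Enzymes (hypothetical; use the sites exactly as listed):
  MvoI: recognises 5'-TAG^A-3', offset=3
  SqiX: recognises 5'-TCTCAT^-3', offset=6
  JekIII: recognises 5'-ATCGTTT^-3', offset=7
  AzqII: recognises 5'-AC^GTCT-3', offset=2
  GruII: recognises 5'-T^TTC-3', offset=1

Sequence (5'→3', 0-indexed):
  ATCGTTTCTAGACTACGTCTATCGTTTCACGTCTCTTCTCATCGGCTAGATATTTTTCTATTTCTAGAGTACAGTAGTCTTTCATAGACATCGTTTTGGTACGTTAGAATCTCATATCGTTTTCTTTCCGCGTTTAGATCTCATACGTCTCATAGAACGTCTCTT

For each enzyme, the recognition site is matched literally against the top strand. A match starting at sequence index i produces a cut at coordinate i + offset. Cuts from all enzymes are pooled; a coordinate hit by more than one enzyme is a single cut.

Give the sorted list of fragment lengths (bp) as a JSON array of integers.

Site scan:
  MvoI (TAGA, off=3): starts [8, 46, 64, 84, 104, 134, 152] → cuts [11, 49, 67, 87, 107, 137, 155]
  SqiX (TCTCAT, off=6): starts [36, 109, 138, 147] → cuts [42, 115, 144, 153]
  JekIII (ATCGTTT, off=7): starts [0, 20, 89, 115] → cuts [7, 27, 96, 122]
  AzqII (ACGTCT, off=2): starts [14, 28, 144, 156] → cuts [16, 30, 146, 158]
  GruII (TTTC, off=1): starts [4, 24, 54, 60, 79, 120, 124] → cuts [5, 25, 55, 61, 80, 121, 125]

All cut coordinates (distinct, sorted): [5, 7, 11, 16, 25, 27, 30, 42, 49, 55, 61, 67, 80, 87, 96, 107, 115, 121, 122, 125, 137, 144, 146, 153, 155, 158]

Fragment lengths:
  5→7: 2 bp
  7→11: 4 bp
  11→16: 5 bp
  16→25: 9 bp
  25→27: 2 bp
  27→30: 3 bp
  30→42: 12 bp
  42→49: 7 bp
  49→55: 6 bp
  55→61: 6 bp
  61→67: 6 bp
  67→80: 13 bp
  80→87: 7 bp
  87→96: 9 bp
  96→107: 11 bp
  107→115: 8 bp
  115→121: 6 bp
  121→122: 1 bp
  122→125: 3 bp
  125→137: 12 bp
  137→144: 7 bp
  144→146: 2 bp
  146→153: 7 bp
  153→155: 2 bp
  155→158: 3 bp
  158→5 (wrap): 165-158+5 = 12 bp

[1,2,2,2,2,3,3,3,4,5,6,6,6,6,7,7,7,7,8,9,9,11,12,12,12,13]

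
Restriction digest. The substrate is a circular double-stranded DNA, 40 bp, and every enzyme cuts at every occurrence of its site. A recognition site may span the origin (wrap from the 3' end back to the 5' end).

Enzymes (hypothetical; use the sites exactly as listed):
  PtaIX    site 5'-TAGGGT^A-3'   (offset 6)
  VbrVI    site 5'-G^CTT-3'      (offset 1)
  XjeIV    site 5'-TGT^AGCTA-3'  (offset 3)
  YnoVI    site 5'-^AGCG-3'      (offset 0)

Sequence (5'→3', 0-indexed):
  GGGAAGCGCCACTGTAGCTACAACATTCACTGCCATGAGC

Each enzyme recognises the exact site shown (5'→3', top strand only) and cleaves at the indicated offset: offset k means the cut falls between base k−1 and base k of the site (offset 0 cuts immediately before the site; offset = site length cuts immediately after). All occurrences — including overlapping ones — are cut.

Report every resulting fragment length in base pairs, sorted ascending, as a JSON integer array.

Scan for sites:
  PtaIX (TAGGGTA, off=6): no sites
  VbrVI (GCTT, off=1): no sites
  XjeIV TGTAGCTA/3: at [12] ⇒ [15]
  YnoVI AGCG/0: at [4, 37] ⇒ [4, 37]

All cut coordinates (distinct, sorted): [4, 15, 37]

Fragments:
  4→15: 11 bp
  15→37: 22 bp
  37→4 (wrap): 40-37+4 = 7 bp

[7,11,22]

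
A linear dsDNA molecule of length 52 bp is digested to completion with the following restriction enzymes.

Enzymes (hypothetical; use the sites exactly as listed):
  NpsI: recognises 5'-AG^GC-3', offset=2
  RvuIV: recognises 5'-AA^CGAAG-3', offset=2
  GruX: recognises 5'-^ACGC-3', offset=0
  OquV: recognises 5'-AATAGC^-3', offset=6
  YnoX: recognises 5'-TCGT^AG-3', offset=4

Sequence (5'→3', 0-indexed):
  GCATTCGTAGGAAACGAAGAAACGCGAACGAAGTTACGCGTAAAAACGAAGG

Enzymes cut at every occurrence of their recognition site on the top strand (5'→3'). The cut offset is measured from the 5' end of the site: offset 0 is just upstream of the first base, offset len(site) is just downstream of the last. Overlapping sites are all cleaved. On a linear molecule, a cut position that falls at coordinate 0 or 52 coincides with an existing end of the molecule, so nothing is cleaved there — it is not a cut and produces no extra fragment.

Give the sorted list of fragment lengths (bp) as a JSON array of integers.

Per-enzyme occurrences:
  NpsI (AGGC, off=2): no sites
  RvuIV AACGAAG/2: at [12, 26, 44] ⇒ [14, 28, 46]
  GruX ACGC/0: at [21, 35] ⇒ [21, 35]
  OquV (AATAGC, off=6): no sites
  YnoX TCGTAG/4: at [4] ⇒ [8]

Pooled cuts: [8, 14, 21, 28, 35, 46]

Fragment lengths:
  [0,8): 8 bp
  [8,14): 6 bp
  [14,21): 7 bp
  [21,28): 7 bp
  [28,35): 7 bp
  [35,46): 11 bp
  [46,52): 6 bp

[6,6,7,7,7,8,11]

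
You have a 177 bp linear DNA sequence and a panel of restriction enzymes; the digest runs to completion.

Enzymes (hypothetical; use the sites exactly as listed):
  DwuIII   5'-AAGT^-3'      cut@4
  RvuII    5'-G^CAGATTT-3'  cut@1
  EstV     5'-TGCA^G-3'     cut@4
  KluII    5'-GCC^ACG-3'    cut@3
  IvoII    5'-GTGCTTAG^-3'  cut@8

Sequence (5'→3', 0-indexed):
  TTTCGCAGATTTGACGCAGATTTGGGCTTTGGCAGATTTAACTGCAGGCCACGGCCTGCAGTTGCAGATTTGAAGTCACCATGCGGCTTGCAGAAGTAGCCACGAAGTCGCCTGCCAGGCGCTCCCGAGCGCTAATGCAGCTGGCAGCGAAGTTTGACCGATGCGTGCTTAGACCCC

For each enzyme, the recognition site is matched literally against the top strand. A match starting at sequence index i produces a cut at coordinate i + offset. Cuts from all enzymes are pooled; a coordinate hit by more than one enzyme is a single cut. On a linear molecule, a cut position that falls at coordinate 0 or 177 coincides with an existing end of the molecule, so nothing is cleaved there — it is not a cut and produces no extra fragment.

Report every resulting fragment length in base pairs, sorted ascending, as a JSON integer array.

[2,4,4,4,5,5,5,7,10,10,11,14,14,16,16,19,31]

Site scan:
  DwuIII AAGT/4: at [72, 93, 104, 149] ⇒ [76, 97, 108, 153]
  RvuII GCAGATTT/1: at [4, 15, 31, 63] ⇒ [5, 16, 32, 64]
  EstV TGCAG/4: at [42, 56, 62, 88, 135] ⇒ [46, 60, 66, 92, 139]
  KluII GCCACG/3: at [47, 98] ⇒ [50, 101]
  IvoII GTGCTTAG/8: at [164] ⇒ [172]

Pooled cuts: [5, 16, 32, 46, 50, 60, 64, 66, 76, 92, 97, 101, 108, 139, 153, 172]

Fragments:
  [0,5): 5 bp
  [5,16): 11 bp
  [16,32): 16 bp
  [32,46): 14 bp
  [46,50): 4 bp
  [50,60): 10 bp
  [60,64): 4 bp
  [64,66): 2 bp
  [66,76): 10 bp
  [76,92): 16 bp
  [92,97): 5 bp
  [97,101): 4 bp
  [101,108): 7 bp
  [108,139): 31 bp
  [139,153): 14 bp
  [153,172): 19 bp
  [172,177): 5 bp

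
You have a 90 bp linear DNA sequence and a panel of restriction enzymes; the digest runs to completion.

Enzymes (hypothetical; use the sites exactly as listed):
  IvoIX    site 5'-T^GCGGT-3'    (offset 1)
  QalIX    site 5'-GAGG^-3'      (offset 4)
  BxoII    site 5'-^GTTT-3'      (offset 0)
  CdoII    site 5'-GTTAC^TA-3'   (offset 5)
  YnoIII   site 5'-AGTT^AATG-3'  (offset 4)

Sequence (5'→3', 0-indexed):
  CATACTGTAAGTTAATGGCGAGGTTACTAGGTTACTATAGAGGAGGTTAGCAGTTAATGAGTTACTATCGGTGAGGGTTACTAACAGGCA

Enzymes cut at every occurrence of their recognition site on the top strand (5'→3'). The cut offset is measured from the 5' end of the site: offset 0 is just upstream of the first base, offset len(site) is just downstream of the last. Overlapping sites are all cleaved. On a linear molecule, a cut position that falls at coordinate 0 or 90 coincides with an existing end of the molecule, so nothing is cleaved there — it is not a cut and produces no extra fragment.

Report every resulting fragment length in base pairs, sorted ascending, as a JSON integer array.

Scan for sites:
  IvoIX (TGCGGT, off=1): no sites
  QalIX (GAGG, off=4): starts [19, 39, 42, 72] → cuts [23, 43, 46, 76]
  BxoII (GTTT, off=0): no sites
  CdoII (GTTACTA, off=5): starts [22, 30, 60, 76] → cuts [27, 35, 65, 81]
  YnoIII (AGTTAATG, off=4): starts [9, 51] → cuts [13, 55]

All cut coordinates (distinct, sorted): [13, 23, 27, 35, 43, 46, 55, 65, 76, 81]

Fragment lengths:
  [0,13): 13 bp
  [13,23): 10 bp
  [23,27): 4 bp
  [27,35): 8 bp
  [35,43): 8 bp
  [43,46): 3 bp
  [46,55): 9 bp
  [55,65): 10 bp
  [65,76): 11 bp
  [76,81): 5 bp
  [81,90): 9 bp

[3,4,5,8,8,9,9,10,10,11,13]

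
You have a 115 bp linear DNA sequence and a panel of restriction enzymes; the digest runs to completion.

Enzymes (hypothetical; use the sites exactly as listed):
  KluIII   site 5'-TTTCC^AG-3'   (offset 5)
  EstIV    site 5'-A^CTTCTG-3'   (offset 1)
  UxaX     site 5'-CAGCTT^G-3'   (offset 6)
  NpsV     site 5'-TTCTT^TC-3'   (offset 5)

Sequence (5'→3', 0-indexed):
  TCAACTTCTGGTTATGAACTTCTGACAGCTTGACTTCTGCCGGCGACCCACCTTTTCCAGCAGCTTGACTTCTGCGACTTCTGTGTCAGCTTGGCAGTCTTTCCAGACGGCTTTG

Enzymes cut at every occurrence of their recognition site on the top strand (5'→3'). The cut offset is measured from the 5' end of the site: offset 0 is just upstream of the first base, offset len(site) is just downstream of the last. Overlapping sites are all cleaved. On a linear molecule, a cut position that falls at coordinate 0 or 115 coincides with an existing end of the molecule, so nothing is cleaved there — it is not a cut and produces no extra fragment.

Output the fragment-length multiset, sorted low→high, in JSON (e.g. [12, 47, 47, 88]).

Per-enzyme occurrences:
  KluIII (TTTCCAG, off=5): starts [53, 99] → cuts [58, 104]
  EstIV (ACTTCTG, off=1): starts [3, 17, 32, 67, 76] → cuts [4, 18, 33, 68, 77]
  UxaX (CAGCTTG, off=6): starts [25, 60, 86] → cuts [31, 66, 92]
  NpsV (TTCTTTC, off=5): no sites

All cut coordinates (distinct, sorted): [4, 18, 31, 33, 58, 66, 68, 77, 92, 104]

Fragments:
  [0,4): 4 bp
  [4,18): 14 bp
  [18,31): 13 bp
  [31,33): 2 bp
  [33,58): 25 bp
  [58,66): 8 bp
  [66,68): 2 bp
  [68,77): 9 bp
  [77,92): 15 bp
  [92,104): 12 bp
  [104,115): 11 bp

[2,2,4,8,9,11,12,13,14,15,25]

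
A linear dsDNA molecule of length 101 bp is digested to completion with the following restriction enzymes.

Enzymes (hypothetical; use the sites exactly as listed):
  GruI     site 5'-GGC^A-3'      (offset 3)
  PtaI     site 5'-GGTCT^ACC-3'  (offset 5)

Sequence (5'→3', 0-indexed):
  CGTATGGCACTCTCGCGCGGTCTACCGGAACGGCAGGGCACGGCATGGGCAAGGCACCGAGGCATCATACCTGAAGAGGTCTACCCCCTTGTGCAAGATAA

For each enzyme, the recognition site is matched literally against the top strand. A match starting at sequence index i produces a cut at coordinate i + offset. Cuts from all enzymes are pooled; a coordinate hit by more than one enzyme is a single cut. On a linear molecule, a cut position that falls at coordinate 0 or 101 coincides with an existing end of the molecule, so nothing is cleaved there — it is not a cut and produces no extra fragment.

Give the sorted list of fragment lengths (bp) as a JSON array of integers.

[5,5,5,6,8,8,11,15,19,19]

Per-enzyme occurrences:
  GruI (GGCA, off=3): starts [5, 31, 36, 41, 47, 52, 60] → cuts [8, 34, 39, 44, 50, 55, 63]
  PtaI (GGTCTACC, off=5): starts [18, 77] → cuts [23, 82]

Pooled cuts: [8, 23, 34, 39, 44, 50, 55, 63, 82]

Fragment lengths:
  [0,8): 8 bp
  [8,23): 15 bp
  [23,34): 11 bp
  [34,39): 5 bp
  [39,44): 5 bp
  [44,50): 6 bp
  [50,55): 5 bp
  [55,63): 8 bp
  [63,82): 19 bp
  [82,101): 19 bp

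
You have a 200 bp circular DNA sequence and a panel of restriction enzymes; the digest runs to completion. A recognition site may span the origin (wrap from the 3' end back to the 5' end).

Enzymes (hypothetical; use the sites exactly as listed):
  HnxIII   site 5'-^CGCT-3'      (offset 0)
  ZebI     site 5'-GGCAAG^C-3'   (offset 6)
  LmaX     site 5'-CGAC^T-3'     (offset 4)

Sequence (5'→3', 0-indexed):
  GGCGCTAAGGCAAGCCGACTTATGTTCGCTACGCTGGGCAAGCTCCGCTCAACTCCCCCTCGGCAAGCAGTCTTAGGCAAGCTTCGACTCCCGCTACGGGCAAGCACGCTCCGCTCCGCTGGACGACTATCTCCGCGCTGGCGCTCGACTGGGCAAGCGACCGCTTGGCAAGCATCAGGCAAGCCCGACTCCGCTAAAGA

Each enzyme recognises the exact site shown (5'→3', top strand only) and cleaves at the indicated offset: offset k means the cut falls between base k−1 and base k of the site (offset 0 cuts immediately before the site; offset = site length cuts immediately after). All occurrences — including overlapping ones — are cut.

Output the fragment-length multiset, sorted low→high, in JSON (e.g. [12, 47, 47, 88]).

[2,2,3,3,4,5,5,5,5,6,6,7,7,8,8,8,11,11,11,11,11,12,13,14,22]

Per-enzyme occurrences:
  HnxIII (CGCT, off=0): starts [2, 26, 31, 45, 91, 106, 111, 116, 135, 141, 161, 191] → cuts [2, 26, 31, 45, 91, 106, 111, 116, 135, 141, 161, 191]
  ZebI (GGCAAGC, off=6): starts [8, 36, 61, 75, 98, 151, 166, 177] → cuts [14, 42, 67, 81, 104, 157, 172, 183]
  LmaX (CGACT, off=4): starts [15, 84, 123, 145, 185] → cuts [19, 88, 127, 149, 189]

Pooled cuts: [2, 14, 19, 26, 31, 42, 45, 67, 81, 88, 91, 104, 106, 111, 116, 127, 135, 141, 149, 157, 161, 172, 183, 189, 191]

Fragments:
  2→14: 12 bp
  14→19: 5 bp
  19→26: 7 bp
  26→31: 5 bp
  31→42: 11 bp
  42→45: 3 bp
  45→67: 22 bp
  67→81: 14 bp
  81→88: 7 bp
  88→91: 3 bp
  91→104: 13 bp
  104→106: 2 bp
  106→111: 5 bp
  111→116: 5 bp
  116→127: 11 bp
  127→135: 8 bp
  135→141: 6 bp
  141→149: 8 bp
  149→157: 8 bp
  157→161: 4 bp
  161→172: 11 bp
  172→183: 11 bp
  183→189: 6 bp
  189→191: 2 bp
  191→2 (wrap): 200-191+2 = 11 bp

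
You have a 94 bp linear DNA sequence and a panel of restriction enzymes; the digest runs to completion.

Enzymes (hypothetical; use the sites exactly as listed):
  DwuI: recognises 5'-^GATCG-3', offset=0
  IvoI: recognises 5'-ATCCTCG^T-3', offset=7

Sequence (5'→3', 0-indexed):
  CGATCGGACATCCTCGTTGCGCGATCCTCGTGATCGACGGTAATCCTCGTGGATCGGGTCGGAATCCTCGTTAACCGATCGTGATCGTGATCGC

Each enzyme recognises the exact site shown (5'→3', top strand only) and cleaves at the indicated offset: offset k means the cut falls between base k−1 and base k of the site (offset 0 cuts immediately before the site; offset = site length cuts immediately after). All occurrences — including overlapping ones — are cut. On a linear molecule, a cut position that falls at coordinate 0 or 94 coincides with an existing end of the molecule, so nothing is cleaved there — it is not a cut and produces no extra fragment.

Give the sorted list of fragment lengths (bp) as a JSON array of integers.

[1,1,2,6,6,6,6,14,15,18,19]

Site scan:
  DwuI (GATCG, off=0): starts [1, 31, 51, 76, 82, 88] → cuts [1, 31, 51, 76, 82, 88]
  IvoI (ATCCTCGT, off=7): starts [9, 23, 42, 63] → cuts [16, 30, 49, 70]

Pooled cuts: [1, 16, 30, 31, 49, 51, 70, 76, 82, 88]

Fragments:
  [0,1): 1 bp
  [1,16): 15 bp
  [16,30): 14 bp
  [30,31): 1 bp
  [31,49): 18 bp
  [49,51): 2 bp
  [51,70): 19 bp
  [70,76): 6 bp
  [76,82): 6 bp
  [82,88): 6 bp
  [88,94): 6 bp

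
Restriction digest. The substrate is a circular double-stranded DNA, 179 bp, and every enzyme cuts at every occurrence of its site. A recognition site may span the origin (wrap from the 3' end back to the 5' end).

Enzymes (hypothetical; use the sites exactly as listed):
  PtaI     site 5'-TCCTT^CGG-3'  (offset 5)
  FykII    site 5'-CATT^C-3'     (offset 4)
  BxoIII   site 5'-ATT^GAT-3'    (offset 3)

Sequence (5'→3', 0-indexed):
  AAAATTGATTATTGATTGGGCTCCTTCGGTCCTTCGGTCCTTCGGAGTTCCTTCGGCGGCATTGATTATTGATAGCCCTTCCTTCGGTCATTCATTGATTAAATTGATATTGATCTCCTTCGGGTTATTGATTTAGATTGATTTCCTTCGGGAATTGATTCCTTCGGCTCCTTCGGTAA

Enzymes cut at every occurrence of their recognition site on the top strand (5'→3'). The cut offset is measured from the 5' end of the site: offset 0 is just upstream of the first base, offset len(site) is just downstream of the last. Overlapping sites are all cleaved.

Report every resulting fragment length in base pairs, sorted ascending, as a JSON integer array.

[4,6,7,7,8,8,8,8,8,9,9,9,9,9,10,10,11,12,13,14]

Scan for sites:
  PtaI (TCCTTCGG, off=5): starts [21, 29, 37, 48, 79, 115, 143, 159, 168] → cuts [26, 34, 42, 53, 84, 120, 148, 164, 173]
  FykII (CATTC, off=4): starts [88] → cuts [92]
  BxoIII (ATTGAT, off=3): starts [3, 10, 60, 67, 93, 102, 108, 126, 136, 153] → cuts [6, 13, 63, 70, 96, 105, 111, 129, 139, 156]

Pooled cuts: [6, 13, 26, 34, 42, 53, 63, 70, 84, 92, 96, 105, 111, 120, 129, 139, 148, 156, 164, 173]

Fragment lengths:
  6→13: 7 bp
  13→26: 13 bp
  26→34: 8 bp
  34→42: 8 bp
  42→53: 11 bp
  53→63: 10 bp
  63→70: 7 bp
  70→84: 14 bp
  84→92: 8 bp
  92→96: 4 bp
  96→105: 9 bp
  105→111: 6 bp
  111→120: 9 bp
  120→129: 9 bp
  129→139: 10 bp
  139→148: 9 bp
  148→156: 8 bp
  156→164: 8 bp
  164→173: 9 bp
  173→6 (wrap): 179-173+6 = 12 bp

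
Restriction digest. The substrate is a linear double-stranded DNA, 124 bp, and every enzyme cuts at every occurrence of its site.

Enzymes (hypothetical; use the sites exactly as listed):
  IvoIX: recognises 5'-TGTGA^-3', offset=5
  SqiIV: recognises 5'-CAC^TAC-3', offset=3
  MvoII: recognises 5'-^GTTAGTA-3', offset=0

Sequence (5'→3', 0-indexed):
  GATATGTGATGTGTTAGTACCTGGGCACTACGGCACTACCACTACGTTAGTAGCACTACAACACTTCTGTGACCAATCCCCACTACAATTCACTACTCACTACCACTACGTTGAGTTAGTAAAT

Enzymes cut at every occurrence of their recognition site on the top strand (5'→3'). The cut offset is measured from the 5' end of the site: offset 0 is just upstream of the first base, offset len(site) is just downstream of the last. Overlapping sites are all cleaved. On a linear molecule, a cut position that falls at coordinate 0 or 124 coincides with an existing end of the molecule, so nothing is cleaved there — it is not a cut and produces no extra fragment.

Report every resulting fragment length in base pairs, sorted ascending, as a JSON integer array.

Site scan:
  IvoIX TGTGA/5: at [4, 67] ⇒ [9, 72]
  SqiIV CACTAC/3: at [25, 33, 39, 53, 80, 90, 97, 103] ⇒ [28, 36, 42, 56, 83, 93, 100, 106]
  MvoII GTTAGTA/0: at [12, 45, 114] ⇒ [12, 45, 114]

Pooled cuts: [9, 12, 28, 36, 42, 45, 56, 72, 83, 93, 100, 106, 114]

Fragment lengths:
  [0,9): 9 bp
  [9,12): 3 bp
  [12,28): 16 bp
  [28,36): 8 bp
  [36,42): 6 bp
  [42,45): 3 bp
  [45,56): 11 bp
  [56,72): 16 bp
  [72,83): 11 bp
  [83,93): 10 bp
  [93,100): 7 bp
  [100,106): 6 bp
  [106,114): 8 bp
  [114,124): 10 bp

[3,3,6,6,7,8,8,9,10,10,11,11,16,16]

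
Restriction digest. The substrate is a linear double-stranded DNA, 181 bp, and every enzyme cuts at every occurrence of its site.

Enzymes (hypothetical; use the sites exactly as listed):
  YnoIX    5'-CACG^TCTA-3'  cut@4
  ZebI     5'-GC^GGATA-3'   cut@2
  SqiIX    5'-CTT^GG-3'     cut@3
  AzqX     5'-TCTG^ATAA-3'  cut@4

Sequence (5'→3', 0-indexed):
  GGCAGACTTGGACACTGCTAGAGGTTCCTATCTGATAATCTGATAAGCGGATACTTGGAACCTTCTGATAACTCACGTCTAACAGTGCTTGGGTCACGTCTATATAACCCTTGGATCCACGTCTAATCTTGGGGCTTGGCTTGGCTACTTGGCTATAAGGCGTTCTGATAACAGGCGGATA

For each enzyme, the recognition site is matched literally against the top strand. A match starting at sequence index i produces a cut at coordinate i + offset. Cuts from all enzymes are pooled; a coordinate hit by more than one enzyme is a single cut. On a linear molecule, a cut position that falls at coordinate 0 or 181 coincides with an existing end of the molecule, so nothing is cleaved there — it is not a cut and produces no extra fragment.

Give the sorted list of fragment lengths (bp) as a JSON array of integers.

Site scan:
  YnoIX CACGTCTA/4: at [73, 94, 117] ⇒ [77, 98, 121]
  ZebI GCGGATA/2: at [46, 174] ⇒ [48, 176]
  SqiIX CTTGG/3: at [6, 53, 87, 109, 127, 134, 139, 147] ⇒ [9, 56, 90, 112, 130, 137, 142, 150]
  AzqX TCTGATAA/4: at [30, 38, 63, 163] ⇒ [34, 42, 67, 167]

Pooled cuts: [9, 34, 42, 48, 56, 67, 77, 90, 98, 112, 121, 130, 137, 142, 150, 167, 176]

Fragments:
  [0,9): 9 bp
  [9,34): 25 bp
  [34,42): 8 bp
  [42,48): 6 bp
  [48,56): 8 bp
  [56,67): 11 bp
  [67,77): 10 bp
  [77,90): 13 bp
  [90,98): 8 bp
  [98,112): 14 bp
  [112,121): 9 bp
  [121,130): 9 bp
  [130,137): 7 bp
  [137,142): 5 bp
  [142,150): 8 bp
  [150,167): 17 bp
  [167,176): 9 bp
  [176,181): 5 bp

[5,5,6,7,8,8,8,8,9,9,9,9,10,11,13,14,17,25]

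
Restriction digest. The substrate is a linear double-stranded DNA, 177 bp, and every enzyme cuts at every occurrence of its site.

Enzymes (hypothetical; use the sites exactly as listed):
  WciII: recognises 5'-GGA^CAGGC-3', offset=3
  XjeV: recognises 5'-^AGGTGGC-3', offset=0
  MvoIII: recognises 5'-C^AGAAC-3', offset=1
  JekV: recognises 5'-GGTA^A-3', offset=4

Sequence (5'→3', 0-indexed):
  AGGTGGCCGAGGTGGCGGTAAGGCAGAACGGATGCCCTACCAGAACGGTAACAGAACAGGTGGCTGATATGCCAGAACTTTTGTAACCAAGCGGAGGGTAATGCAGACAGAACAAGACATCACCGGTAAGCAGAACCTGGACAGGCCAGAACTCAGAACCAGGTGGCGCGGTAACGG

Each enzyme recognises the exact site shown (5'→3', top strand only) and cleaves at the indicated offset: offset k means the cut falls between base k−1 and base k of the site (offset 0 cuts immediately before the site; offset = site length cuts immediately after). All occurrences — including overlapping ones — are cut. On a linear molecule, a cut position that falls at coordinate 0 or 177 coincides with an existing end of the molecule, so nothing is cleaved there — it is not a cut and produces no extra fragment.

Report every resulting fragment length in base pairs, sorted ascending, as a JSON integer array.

[2,3,4,4,5,6,6,7,8,9,9,10,11,13,16,17,20,27]

Per-enzyme occurrences:
  WciII GGACAGGC/3: at [138] ⇒ [141]
  XjeV AGGTGGC/0: at [0, 9, 57, 160] ⇒ [9, 57, 160] (position 0 is a terminus of the linear molecule — no cut)
  MvoIII CAGAAC/1: at [23, 40, 51, 72, 107, 130, 146, 153] ⇒ [24, 41, 52, 73, 108, 131, 147, 154]
  JekV GGTAA/4: at [16, 46, 96, 124, 169] ⇒ [20, 50, 100, 128, 173]

Pooled cuts: [9, 20, 24, 41, 50, 52, 57, 73, 100, 108, 128, 131, 141, 147, 154, 160, 173]

Fragments:
  [0,9): 9 bp
  [9,20): 11 bp
  [20,24): 4 bp
  [24,41): 17 bp
  [41,50): 9 bp
  [50,52): 2 bp
  [52,57): 5 bp
  [57,73): 16 bp
  [73,100): 27 bp
  [100,108): 8 bp
  [108,128): 20 bp
  [128,131): 3 bp
  [131,141): 10 bp
  [141,147): 6 bp
  [147,154): 7 bp
  [154,160): 6 bp
  [160,173): 13 bp
  [173,177): 4 bp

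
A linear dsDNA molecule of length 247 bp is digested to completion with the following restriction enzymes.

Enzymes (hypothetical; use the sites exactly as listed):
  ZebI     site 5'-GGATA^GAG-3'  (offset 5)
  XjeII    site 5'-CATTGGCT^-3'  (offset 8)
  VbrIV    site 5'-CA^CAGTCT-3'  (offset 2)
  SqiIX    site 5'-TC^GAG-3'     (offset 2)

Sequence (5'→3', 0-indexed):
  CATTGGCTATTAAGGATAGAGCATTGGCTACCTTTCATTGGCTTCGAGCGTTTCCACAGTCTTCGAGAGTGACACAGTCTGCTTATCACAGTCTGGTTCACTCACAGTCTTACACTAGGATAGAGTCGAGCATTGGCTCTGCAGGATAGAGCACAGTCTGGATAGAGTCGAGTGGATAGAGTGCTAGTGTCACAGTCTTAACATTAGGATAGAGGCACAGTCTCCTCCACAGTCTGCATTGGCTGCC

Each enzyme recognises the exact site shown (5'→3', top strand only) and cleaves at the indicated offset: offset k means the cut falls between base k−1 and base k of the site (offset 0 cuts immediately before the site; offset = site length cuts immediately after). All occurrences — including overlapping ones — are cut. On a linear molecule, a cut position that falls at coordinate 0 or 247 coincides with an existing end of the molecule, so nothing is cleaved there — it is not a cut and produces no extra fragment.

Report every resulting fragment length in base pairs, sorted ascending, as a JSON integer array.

[2,3,5,5,5,6,8,8,9,10,10,10,11,11,11,11,12,14,14,14,15,16,18,19]

Site scan:
  ZebI (GGATAGAG, off=5): starts [13, 117, 143, 159, 173, 206] → cuts [18, 122, 148, 164, 178, 211]
  XjeII (CATTGGCT, off=8): starts [0, 21, 35, 130, 236] → cuts [8, 29, 43, 138, 244]
  VbrIV (CACAGTCT, off=2): starts [54, 72, 86, 102, 151, 190, 215, 227] → cuts [56, 74, 88, 104, 153, 192, 217, 229]
  SqiIX (TCGAG, off=2): starts [43, 62, 125, 167] → cuts [45, 64, 127, 169]

All cut coordinates (distinct, sorted): [8, 18, 29, 43, 45, 56, 64, 74, 88, 104, 122, 127, 138, 148, 153, 164, 169, 178, 192, 211, 217, 229, 244]

Fragments:
  [0,8): 8 bp
  [8,18): 10 bp
  [18,29): 11 bp
  [29,43): 14 bp
  [43,45): 2 bp
  [45,56): 11 bp
  [56,64): 8 bp
  [64,74): 10 bp
  [74,88): 14 bp
  [88,104): 16 bp
  [104,122): 18 bp
  [122,127): 5 bp
  [127,138): 11 bp
  [138,148): 10 bp
  [148,153): 5 bp
  [153,164): 11 bp
  [164,169): 5 bp
  [169,178): 9 bp
  [178,192): 14 bp
  [192,211): 19 bp
  [211,217): 6 bp
  [217,229): 12 bp
  [229,244): 15 bp
  [244,247): 3 bp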